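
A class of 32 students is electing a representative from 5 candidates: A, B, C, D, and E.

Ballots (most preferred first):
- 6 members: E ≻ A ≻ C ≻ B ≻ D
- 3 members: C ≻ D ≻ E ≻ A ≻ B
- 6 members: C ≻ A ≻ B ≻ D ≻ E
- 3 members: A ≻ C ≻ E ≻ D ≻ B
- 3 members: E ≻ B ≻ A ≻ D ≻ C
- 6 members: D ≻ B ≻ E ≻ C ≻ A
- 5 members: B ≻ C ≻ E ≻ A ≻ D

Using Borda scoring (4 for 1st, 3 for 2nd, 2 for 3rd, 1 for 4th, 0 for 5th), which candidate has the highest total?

C

A: 6×3 + 3×1 + 6×3 + 3×4 + 3×2 + 6×0 + 5×1 = 62
B: 6×1 + 3×0 + 6×2 + 3×0 + 3×3 + 6×3 + 5×4 = 65
C: 6×2 + 3×4 + 6×4 + 3×3 + 3×0 + 6×1 + 5×3 = 78
D: 6×0 + 3×3 + 6×1 + 3×1 + 3×1 + 6×4 + 5×0 = 45
E: 6×4 + 3×2 + 6×0 + 3×2 + 3×4 + 6×2 + 5×2 = 70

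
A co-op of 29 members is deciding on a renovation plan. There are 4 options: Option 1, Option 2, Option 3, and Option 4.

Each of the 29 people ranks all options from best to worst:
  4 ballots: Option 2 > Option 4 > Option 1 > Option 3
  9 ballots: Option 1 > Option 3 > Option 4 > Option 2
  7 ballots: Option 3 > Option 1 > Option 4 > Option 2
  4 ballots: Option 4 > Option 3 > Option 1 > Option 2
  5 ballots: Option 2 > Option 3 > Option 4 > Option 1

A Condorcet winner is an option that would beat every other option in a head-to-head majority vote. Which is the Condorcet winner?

Option 3 vs Option 1: 16–13
Option 3 vs Option 2: 20–9
Option 3 vs Option 4: 21–8
Option 3 beats every other option.

Option 3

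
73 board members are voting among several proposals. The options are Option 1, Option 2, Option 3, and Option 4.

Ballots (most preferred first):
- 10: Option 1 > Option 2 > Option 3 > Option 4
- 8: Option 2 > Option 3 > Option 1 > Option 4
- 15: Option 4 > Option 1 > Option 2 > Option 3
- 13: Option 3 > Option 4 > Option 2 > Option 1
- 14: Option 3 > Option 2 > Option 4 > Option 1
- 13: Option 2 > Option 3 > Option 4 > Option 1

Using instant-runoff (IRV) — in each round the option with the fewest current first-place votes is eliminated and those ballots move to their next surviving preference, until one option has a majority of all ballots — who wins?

Option 2

Round 1: Option 1 10, Option 2 21, Option 3 27, Option 4 15. Option 1 eliminated.
Round 2: Option 2 31, Option 3 27, Option 4 15. Option 4 eliminated.
Round 3: Option 2 46, Option 3 27. Option 2 has a majority (≥37).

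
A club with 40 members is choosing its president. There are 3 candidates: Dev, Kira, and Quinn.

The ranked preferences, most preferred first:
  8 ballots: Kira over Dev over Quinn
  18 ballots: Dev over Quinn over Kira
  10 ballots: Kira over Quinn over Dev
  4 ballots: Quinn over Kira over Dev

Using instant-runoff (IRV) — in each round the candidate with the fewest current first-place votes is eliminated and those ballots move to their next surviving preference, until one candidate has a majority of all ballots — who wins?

Round 1: Dev 18, Kira 18, Quinn 4. Quinn eliminated.
Round 2: Dev 18, Kira 22. Kira has a majority (≥21).

Kira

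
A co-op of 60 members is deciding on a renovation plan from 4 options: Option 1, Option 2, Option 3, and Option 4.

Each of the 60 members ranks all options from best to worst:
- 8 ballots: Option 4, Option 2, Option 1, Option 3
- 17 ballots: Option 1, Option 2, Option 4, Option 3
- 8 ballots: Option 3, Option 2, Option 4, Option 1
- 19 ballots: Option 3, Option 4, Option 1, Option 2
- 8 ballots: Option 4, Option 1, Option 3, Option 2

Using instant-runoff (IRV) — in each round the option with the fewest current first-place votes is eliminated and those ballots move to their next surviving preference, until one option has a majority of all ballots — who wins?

Round 1: Option 1 17, Option 2 0, Option 3 27, Option 4 16. Option 2 eliminated.
Round 2: Option 1 17, Option 3 27, Option 4 16. Option 4 eliminated.
Round 3: Option 1 33, Option 3 27. Option 1 has a majority (≥31).

Option 1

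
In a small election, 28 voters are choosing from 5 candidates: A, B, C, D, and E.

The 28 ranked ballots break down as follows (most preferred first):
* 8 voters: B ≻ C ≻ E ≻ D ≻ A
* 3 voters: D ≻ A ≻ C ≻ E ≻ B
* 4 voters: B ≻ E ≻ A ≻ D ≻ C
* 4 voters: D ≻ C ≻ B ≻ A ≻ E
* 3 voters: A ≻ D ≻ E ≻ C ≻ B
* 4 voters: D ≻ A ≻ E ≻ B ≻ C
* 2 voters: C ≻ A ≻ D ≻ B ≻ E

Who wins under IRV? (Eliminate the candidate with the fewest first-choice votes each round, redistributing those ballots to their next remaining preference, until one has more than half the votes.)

Round 1: A 3, B 12, C 2, D 11, E 0. E eliminated.
Round 2: A 3, B 12, C 2, D 11. C eliminated.
Round 3: A 5, B 12, D 11. A eliminated.
Round 4: B 12, D 16. D has a majority (≥15).

D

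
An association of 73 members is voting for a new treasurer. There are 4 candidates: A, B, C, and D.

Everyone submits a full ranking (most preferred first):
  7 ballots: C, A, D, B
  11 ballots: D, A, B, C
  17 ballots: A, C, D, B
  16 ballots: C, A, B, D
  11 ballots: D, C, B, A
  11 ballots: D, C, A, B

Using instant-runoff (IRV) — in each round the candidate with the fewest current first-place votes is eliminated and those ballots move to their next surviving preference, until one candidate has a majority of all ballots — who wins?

C

Round 1: A 17, B 0, C 23, D 33. B eliminated.
Round 2: A 17, C 23, D 33. A eliminated.
Round 3: C 40, D 33. C has a majority (≥37).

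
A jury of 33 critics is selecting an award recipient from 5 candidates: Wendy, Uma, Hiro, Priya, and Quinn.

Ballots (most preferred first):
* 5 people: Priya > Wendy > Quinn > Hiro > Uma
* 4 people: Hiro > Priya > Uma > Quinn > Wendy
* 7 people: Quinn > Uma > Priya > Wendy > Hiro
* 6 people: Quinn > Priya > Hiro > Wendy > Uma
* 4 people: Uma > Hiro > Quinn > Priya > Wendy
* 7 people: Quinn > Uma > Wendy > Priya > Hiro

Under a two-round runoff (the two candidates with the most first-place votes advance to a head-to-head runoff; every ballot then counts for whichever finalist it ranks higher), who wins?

Round 1 first-place votes: Wendy 0, Uma 4, Hiro 4, Priya 5, Quinn 20. Quinn and Priya advance.
Runoff: Quinn is ranked above Priya on 24 ballots, Priya above Quinn on 9.

Quinn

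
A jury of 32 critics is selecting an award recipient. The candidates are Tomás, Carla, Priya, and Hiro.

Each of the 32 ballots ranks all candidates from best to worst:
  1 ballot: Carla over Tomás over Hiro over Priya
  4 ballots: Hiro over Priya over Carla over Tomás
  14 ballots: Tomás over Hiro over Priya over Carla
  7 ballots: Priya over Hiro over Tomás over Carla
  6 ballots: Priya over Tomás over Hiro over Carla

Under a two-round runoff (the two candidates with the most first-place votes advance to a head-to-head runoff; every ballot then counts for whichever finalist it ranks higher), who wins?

Round 1 first-place votes: Tomás 14, Carla 1, Priya 13, Hiro 4. Tomás and Priya advance.
Runoff: Tomás is ranked above Priya on 15 ballots, Priya above Tomás on 17.

Priya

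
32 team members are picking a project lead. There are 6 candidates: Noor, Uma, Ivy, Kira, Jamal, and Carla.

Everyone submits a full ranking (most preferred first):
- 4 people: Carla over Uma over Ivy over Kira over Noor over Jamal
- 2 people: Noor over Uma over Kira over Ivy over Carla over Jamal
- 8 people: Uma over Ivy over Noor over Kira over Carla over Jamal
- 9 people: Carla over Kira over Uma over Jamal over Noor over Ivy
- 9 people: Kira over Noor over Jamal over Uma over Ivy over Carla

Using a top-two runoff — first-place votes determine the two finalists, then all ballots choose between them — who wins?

Round 1 first-place votes: Noor 2, Uma 8, Ivy 0, Kira 9, Jamal 0, Carla 13. Carla and Kira advance.
Runoff: Carla is ranked above Kira on 13 ballots, Kira above Carla on 19.

Kira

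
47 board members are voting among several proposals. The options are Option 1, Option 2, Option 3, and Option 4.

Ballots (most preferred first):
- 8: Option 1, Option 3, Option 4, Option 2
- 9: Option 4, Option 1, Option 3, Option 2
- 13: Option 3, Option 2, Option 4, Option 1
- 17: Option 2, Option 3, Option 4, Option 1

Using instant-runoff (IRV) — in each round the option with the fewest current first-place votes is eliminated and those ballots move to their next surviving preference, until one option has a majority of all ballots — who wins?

Option 3

Round 1: Option 1 8, Option 2 17, Option 3 13, Option 4 9. Option 1 eliminated.
Round 2: Option 2 17, Option 3 21, Option 4 9. Option 4 eliminated.
Round 3: Option 2 17, Option 3 30. Option 3 has a majority (≥24).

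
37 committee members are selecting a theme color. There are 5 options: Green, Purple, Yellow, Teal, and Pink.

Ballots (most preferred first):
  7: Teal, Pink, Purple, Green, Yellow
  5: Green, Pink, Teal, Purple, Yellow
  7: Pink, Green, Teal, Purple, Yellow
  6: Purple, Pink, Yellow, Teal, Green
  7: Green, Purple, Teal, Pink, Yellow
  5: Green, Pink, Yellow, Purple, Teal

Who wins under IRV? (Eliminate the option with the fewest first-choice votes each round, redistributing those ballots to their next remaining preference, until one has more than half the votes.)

Round 1: Green 17, Purple 6, Yellow 0, Teal 7, Pink 7. Yellow eliminated.
Round 2: Green 17, Purple 6, Teal 7, Pink 7. Purple eliminated.
Round 3: Green 17, Teal 7, Pink 13. Teal eliminated.
Round 4: Green 17, Pink 20. Pink has a majority (≥19).

Pink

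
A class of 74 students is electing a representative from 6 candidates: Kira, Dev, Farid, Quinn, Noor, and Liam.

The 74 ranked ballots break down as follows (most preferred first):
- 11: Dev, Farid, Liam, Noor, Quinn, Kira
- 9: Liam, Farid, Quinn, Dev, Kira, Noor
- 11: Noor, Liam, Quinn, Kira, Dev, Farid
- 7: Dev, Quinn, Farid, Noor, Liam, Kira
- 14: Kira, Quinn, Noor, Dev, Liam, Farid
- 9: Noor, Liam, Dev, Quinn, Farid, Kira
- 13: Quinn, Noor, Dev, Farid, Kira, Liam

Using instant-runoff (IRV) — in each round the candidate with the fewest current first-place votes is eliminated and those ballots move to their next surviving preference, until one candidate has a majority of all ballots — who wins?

Quinn

Round 1: Kira 14, Dev 18, Farid 0, Quinn 13, Noor 20, Liam 9. Farid eliminated.
Round 2: Kira 14, Dev 18, Quinn 13, Noor 20, Liam 9. Liam eliminated.
Round 3: Kira 14, Dev 18, Quinn 22, Noor 20. Kira eliminated.
Round 4: Dev 18, Quinn 36, Noor 20. Dev eliminated.
Round 5: Quinn 43, Noor 31. Quinn has a majority (≥38).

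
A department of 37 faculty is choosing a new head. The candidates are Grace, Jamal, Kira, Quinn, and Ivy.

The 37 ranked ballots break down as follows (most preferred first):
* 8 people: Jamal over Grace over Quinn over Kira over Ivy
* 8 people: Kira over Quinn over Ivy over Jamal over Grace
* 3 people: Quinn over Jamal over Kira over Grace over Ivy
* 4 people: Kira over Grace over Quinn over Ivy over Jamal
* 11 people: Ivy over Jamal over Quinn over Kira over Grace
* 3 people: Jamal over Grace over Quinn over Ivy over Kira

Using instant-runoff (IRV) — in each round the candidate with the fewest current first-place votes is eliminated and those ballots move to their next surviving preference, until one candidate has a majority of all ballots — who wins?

Jamal

Round 1: Grace 0, Jamal 11, Kira 12, Quinn 3, Ivy 11. Grace eliminated.
Round 2: Jamal 11, Kira 12, Quinn 3, Ivy 11. Quinn eliminated.
Round 3: Jamal 14, Kira 12, Ivy 11. Ivy eliminated.
Round 4: Jamal 25, Kira 12. Jamal has a majority (≥19).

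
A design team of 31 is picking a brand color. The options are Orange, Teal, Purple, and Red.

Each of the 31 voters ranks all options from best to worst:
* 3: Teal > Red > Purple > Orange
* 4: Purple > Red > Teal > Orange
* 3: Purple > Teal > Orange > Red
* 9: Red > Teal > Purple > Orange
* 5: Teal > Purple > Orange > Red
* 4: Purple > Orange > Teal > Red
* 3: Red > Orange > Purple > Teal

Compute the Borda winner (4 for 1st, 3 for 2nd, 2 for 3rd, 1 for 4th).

Orange: 3×1 + 4×1 + 3×2 + 9×1 + 5×2 + 4×3 + 3×3 = 53
Teal: 3×4 + 4×2 + 3×3 + 9×3 + 5×4 + 4×2 + 3×1 = 87
Purple: 3×2 + 4×4 + 3×4 + 9×2 + 5×3 + 4×4 + 3×2 = 89
Red: 3×3 + 4×3 + 3×1 + 9×4 + 5×1 + 4×1 + 3×4 = 81

Purple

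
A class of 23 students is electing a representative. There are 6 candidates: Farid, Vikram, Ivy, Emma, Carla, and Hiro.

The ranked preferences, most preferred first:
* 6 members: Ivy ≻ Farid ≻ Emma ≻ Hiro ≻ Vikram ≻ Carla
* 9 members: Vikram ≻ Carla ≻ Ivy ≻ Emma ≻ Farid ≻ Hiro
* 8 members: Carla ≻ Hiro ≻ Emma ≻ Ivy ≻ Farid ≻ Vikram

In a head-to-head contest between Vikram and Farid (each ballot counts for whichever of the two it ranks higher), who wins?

Vikram is ranked above Farid on 9 ballots; Farid above Vikram on 14.

Farid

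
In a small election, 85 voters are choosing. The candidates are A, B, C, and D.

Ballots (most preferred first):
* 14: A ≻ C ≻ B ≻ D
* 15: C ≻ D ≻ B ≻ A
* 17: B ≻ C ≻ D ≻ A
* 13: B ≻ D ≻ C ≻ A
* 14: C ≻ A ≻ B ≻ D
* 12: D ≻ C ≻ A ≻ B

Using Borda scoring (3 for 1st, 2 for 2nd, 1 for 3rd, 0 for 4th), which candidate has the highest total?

A: 14×3 + 15×0 + 17×0 + 13×0 + 14×2 + 12×1 = 82
B: 14×1 + 15×1 + 17×3 + 13×3 + 14×1 + 12×0 = 133
C: 14×2 + 15×3 + 17×2 + 13×1 + 14×3 + 12×2 = 186
D: 14×0 + 15×2 + 17×1 + 13×2 + 14×0 + 12×3 = 109

C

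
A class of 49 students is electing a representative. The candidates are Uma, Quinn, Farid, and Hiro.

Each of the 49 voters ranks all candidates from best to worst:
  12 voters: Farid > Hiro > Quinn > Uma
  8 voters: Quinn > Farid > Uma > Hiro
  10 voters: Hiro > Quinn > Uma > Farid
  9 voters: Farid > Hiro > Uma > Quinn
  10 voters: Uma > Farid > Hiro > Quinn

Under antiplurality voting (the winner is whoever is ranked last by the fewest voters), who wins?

Last-place votes: Uma 12, Quinn 19, Farid 10, Hiro 8.

Hiro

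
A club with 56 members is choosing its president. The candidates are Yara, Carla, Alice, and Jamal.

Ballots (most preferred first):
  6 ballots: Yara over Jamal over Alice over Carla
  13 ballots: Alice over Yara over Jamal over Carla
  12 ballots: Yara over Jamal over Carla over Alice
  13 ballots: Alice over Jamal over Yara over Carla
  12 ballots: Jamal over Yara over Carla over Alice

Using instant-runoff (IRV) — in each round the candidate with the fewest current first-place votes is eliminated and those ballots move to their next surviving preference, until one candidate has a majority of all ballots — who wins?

Round 1: Yara 18, Carla 0, Alice 26, Jamal 12. Carla eliminated.
Round 2: Yara 18, Alice 26, Jamal 12. Jamal eliminated.
Round 3: Yara 30, Alice 26. Yara has a majority (≥29).

Yara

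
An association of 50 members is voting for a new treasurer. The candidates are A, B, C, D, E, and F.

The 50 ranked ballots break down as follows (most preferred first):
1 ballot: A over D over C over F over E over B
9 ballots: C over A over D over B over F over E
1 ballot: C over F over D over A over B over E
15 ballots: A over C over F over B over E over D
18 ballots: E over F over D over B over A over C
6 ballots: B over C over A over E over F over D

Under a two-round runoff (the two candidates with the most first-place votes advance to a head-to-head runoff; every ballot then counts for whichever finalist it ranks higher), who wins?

Round 1 first-place votes: A 16, B 6, C 10, D 0, E 18, F 0. E and A advance.
Runoff: E is ranked above A on 18 ballots, A above E on 32.

A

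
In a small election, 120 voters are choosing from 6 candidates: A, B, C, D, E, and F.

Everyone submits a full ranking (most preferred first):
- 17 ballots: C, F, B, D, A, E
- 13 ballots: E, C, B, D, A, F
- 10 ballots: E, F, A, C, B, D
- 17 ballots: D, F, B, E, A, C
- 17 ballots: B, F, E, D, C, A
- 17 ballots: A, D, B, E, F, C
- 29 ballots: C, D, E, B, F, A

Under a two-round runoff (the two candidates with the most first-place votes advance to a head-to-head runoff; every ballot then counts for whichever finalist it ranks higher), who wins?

E

Round 1 first-place votes: A 17, B 17, C 46, D 17, E 23, F 0. C and E advance.
Runoff: C is ranked above E on 46 ballots, E above C on 74.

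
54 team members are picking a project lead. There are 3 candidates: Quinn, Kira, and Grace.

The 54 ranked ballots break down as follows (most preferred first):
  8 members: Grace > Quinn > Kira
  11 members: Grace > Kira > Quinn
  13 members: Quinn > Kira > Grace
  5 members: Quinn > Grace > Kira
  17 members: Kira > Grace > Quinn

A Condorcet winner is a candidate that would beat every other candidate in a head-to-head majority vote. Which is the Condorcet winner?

Kira

Kira vs Quinn: 28–26
Kira vs Grace: 30–24
Kira beats every other candidate.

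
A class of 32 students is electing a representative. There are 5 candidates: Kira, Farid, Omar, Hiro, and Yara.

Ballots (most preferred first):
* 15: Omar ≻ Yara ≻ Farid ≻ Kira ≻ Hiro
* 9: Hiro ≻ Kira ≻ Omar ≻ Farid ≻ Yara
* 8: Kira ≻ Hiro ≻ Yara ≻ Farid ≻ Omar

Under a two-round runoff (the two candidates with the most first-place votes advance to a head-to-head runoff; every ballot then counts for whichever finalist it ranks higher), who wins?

Hiro

Round 1 first-place votes: Kira 8, Farid 0, Omar 15, Hiro 9, Yara 0. Omar and Hiro advance.
Runoff: Omar is ranked above Hiro on 15 ballots, Hiro above Omar on 17.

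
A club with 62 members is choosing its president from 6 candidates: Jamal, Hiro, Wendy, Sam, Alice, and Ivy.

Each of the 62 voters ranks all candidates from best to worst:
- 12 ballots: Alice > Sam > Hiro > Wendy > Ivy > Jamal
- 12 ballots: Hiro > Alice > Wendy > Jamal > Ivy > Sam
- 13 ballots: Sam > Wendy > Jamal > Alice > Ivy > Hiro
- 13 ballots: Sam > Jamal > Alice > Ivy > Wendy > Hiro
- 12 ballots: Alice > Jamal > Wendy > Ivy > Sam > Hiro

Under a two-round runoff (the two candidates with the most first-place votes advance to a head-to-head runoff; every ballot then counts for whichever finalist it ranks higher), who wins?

Round 1 first-place votes: Jamal 0, Hiro 12, Wendy 0, Sam 26, Alice 24, Ivy 0. Sam and Alice advance.
Runoff: Sam is ranked above Alice on 26 ballots, Alice above Sam on 36.

Alice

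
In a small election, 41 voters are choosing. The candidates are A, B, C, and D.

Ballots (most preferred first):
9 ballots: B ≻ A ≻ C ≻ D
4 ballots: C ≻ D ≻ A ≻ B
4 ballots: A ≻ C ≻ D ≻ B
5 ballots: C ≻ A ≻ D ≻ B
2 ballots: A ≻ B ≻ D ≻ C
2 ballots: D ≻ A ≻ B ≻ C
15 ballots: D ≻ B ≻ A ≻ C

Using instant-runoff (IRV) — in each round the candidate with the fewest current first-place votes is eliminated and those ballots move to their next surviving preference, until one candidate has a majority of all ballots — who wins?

C

Round 1: A 6, B 9, C 9, D 17. A eliminated.
Round 2: B 11, C 13, D 17. B eliminated.
Round 3: C 22, D 19. C has a majority (≥21).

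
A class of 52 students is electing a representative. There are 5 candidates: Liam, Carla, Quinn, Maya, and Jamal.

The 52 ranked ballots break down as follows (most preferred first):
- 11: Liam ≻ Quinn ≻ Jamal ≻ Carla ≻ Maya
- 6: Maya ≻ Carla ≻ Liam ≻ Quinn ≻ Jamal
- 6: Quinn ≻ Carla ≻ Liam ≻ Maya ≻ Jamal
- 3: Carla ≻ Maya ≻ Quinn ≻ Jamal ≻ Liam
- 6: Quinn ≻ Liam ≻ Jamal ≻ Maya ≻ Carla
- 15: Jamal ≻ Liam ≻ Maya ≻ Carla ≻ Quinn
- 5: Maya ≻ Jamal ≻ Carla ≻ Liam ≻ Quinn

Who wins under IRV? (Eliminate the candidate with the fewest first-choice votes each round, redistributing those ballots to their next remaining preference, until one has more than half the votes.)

Quinn

Round 1: Liam 11, Carla 3, Quinn 12, Maya 11, Jamal 15. Carla eliminated.
Round 2: Liam 11, Quinn 12, Maya 14, Jamal 15. Liam eliminated.
Round 3: Quinn 23, Maya 14, Jamal 15. Maya eliminated.
Round 4: Quinn 32, Jamal 20. Quinn has a majority (≥27).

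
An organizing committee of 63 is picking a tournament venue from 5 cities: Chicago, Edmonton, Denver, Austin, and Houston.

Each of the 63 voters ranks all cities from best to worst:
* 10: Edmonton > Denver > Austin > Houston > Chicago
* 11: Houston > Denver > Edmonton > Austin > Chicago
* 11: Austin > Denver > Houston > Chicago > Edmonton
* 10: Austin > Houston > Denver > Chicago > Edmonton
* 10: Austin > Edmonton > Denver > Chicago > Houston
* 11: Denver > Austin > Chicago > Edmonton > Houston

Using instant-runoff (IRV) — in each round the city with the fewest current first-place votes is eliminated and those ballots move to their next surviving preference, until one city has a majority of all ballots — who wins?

Denver

Round 1: Chicago 0, Edmonton 10, Denver 11, Austin 31, Houston 11. Chicago eliminated.
Round 2: Edmonton 10, Denver 11, Austin 31, Houston 11. Edmonton eliminated.
Round 3: Denver 21, Austin 31, Houston 11. Houston eliminated.
Round 4: Denver 32, Austin 31. Denver has a majority (≥32).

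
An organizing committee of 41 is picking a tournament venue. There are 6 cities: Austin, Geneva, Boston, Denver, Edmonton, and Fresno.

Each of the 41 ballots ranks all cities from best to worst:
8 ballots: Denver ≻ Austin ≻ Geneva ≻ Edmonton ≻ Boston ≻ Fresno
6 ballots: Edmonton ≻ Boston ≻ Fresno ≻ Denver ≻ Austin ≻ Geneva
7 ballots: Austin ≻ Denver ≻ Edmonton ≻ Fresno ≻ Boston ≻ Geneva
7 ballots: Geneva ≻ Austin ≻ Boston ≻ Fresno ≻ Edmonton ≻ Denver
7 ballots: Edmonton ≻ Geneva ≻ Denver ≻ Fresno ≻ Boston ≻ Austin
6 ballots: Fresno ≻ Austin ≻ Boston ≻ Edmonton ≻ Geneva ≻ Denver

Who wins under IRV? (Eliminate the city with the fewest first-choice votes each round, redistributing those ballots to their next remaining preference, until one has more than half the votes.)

Round 1: Austin 7, Geneva 7, Boston 0, Denver 8, Edmonton 13, Fresno 6. Boston eliminated.
Round 2: Austin 7, Geneva 7, Denver 8, Edmonton 13, Fresno 6. Fresno eliminated.
Round 3: Austin 13, Geneva 7, Denver 8, Edmonton 13. Geneva eliminated.
Round 4: Austin 20, Denver 8, Edmonton 13. Denver eliminated.
Round 5: Austin 28, Edmonton 13. Austin has a majority (≥21).

Austin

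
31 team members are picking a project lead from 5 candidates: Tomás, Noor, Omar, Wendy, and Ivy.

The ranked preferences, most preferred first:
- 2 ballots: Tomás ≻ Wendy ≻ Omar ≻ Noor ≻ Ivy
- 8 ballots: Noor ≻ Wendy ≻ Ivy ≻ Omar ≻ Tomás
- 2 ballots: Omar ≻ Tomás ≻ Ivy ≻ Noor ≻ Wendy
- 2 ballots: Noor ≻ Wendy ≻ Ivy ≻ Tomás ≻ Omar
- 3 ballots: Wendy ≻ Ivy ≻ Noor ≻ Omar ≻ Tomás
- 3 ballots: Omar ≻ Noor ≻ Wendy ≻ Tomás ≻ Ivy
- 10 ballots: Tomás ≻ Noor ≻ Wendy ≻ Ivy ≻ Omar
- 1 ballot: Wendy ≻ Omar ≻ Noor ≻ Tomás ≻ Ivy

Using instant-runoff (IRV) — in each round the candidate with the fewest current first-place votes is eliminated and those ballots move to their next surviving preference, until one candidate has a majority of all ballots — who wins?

Noor

Round 1: Tomás 12, Noor 10, Omar 5, Wendy 4, Ivy 0. Ivy eliminated.
Round 2: Tomás 12, Noor 10, Omar 5, Wendy 4. Wendy eliminated.
Round 3: Tomás 12, Noor 13, Omar 6. Omar eliminated.
Round 4: Tomás 14, Noor 17. Noor has a majority (≥16).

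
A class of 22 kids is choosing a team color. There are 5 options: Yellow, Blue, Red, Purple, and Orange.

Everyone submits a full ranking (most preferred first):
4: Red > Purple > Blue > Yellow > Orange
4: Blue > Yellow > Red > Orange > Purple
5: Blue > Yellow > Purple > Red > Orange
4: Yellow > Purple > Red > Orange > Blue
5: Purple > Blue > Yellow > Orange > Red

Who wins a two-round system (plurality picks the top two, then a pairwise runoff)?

Purple

Round 1 first-place votes: Yellow 4, Blue 9, Red 4, Purple 5, Orange 0. Blue and Purple advance.
Runoff: Blue is ranked above Purple on 9 ballots, Purple above Blue on 13.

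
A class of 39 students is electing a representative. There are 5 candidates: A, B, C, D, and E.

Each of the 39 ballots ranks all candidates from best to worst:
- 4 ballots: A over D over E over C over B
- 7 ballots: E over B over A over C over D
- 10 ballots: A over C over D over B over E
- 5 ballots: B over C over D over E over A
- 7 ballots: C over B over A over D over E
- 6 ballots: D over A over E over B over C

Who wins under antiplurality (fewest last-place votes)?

B

Last-place votes: A 5, B 4, C 6, D 7, E 17.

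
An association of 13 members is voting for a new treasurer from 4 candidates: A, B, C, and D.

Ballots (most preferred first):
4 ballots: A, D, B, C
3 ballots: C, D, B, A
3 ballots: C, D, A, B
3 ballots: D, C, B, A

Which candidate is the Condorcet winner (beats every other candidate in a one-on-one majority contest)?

D vs A: 9–4
D vs B: 13–0
D vs C: 7–6
D beats every other candidate.

D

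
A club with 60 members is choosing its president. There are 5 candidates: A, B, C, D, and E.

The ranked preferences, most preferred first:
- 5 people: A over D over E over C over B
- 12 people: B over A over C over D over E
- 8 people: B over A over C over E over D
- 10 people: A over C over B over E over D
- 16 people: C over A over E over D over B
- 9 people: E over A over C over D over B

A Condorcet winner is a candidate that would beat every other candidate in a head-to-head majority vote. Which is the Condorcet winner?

A vs B: 40–20
A vs C: 44–16
A vs D: 60–0
A vs E: 51–9
A beats every other candidate.

A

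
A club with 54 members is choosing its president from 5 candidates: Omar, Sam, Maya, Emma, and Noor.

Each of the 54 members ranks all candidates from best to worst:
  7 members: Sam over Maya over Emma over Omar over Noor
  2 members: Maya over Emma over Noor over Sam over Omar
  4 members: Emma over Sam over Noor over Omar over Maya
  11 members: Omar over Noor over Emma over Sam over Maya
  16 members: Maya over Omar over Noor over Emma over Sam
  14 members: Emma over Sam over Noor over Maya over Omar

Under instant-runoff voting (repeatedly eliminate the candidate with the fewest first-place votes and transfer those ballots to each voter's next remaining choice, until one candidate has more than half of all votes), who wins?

Emma

Round 1: Omar 11, Sam 7, Maya 18, Emma 18, Noor 0. Noor eliminated.
Round 2: Omar 11, Sam 7, Maya 18, Emma 18. Sam eliminated.
Round 3: Omar 11, Maya 25, Emma 18. Omar eliminated.
Round 4: Maya 25, Emma 29. Emma has a majority (≥28).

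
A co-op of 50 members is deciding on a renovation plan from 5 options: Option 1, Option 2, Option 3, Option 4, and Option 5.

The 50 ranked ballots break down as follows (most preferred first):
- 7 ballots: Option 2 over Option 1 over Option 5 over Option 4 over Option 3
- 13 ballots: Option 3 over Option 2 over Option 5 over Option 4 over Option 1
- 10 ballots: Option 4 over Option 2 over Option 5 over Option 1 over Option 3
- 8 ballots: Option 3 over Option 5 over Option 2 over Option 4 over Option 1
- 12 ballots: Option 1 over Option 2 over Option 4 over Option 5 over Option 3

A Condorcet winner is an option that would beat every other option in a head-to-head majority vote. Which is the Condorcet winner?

Option 2

Option 2 vs Option 1: 38–12
Option 2 vs Option 3: 29–21
Option 2 vs Option 4: 40–10
Option 2 vs Option 5: 42–8
Option 2 beats every other option.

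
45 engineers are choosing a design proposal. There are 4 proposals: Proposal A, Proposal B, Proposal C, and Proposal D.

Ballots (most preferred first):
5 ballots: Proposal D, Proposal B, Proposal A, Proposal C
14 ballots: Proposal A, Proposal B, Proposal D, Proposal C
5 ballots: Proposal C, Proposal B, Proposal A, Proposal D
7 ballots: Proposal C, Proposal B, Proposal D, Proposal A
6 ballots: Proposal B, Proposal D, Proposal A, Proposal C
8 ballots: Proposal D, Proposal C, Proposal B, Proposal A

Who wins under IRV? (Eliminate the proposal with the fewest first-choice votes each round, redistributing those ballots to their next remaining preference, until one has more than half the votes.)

Round 1: Proposal A 14, Proposal B 6, Proposal C 12, Proposal D 13. Proposal B eliminated.
Round 2: Proposal A 14, Proposal C 12, Proposal D 19. Proposal C eliminated.
Round 3: Proposal A 19, Proposal D 26. Proposal D has a majority (≥23).

Proposal D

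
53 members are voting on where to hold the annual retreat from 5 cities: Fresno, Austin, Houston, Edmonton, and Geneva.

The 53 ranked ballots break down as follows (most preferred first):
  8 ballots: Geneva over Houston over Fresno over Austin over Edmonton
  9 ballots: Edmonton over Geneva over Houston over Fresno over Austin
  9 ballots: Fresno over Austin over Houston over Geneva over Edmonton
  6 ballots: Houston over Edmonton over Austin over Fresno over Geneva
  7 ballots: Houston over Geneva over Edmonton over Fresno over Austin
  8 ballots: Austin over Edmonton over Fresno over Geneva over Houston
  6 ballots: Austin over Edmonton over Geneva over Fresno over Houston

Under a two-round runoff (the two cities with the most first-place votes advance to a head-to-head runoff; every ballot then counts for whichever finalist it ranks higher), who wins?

Houston

Round 1 first-place votes: Fresno 9, Austin 14, Houston 13, Edmonton 9, Geneva 8. Austin and Houston advance.
Runoff: Austin is ranked above Houston on 23 ballots, Houston above Austin on 30.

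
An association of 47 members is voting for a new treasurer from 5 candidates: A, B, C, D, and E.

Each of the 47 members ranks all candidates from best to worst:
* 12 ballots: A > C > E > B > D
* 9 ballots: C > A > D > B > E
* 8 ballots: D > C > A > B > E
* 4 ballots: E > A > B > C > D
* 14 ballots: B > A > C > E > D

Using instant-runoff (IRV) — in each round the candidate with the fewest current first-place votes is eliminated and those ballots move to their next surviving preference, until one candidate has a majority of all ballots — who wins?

Round 1: A 12, B 14, C 9, D 8, E 4. E eliminated.
Round 2: A 16, B 14, C 9, D 8. D eliminated.
Round 3: A 16, B 14, C 17. B eliminated.
Round 4: A 30, C 17. A has a majority (≥24).

A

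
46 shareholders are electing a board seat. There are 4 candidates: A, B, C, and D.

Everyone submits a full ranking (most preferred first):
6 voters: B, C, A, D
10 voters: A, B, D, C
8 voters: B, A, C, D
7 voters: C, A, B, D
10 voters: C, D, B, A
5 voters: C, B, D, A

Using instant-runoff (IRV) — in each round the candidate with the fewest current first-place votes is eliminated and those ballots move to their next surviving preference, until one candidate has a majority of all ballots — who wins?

Round 1: A 10, B 14, C 22, D 0. D eliminated.
Round 2: A 10, B 14, C 22. A eliminated.
Round 3: B 24, C 22. B has a majority (≥24).

B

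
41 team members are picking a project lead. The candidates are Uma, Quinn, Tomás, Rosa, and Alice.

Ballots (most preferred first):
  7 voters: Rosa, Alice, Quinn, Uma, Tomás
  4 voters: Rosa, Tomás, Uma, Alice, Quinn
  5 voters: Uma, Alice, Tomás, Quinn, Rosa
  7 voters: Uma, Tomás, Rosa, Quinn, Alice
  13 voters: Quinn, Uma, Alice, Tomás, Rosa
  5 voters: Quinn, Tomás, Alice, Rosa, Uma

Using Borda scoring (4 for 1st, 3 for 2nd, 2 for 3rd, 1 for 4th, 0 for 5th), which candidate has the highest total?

Uma: 7×1 + 4×2 + 5×4 + 7×4 + 13×3 + 5×0 = 102
Quinn: 7×2 + 4×0 + 5×1 + 7×1 + 13×4 + 5×4 = 98
Tomás: 7×0 + 4×3 + 5×2 + 7×3 + 13×1 + 5×3 = 71
Rosa: 7×4 + 4×4 + 5×0 + 7×2 + 13×0 + 5×1 = 63
Alice: 7×3 + 4×1 + 5×3 + 7×0 + 13×2 + 5×2 = 76

Uma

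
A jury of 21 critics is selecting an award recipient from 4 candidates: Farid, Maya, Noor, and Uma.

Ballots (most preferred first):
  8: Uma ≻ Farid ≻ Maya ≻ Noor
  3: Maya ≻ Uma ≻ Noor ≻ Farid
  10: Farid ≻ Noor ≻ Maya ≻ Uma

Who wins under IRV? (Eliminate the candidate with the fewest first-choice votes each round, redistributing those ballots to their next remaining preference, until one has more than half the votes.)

Round 1: Farid 10, Maya 3, Noor 0, Uma 8. Noor eliminated.
Round 2: Farid 10, Maya 3, Uma 8. Maya eliminated.
Round 3: Farid 10, Uma 11. Uma has a majority (≥11).

Uma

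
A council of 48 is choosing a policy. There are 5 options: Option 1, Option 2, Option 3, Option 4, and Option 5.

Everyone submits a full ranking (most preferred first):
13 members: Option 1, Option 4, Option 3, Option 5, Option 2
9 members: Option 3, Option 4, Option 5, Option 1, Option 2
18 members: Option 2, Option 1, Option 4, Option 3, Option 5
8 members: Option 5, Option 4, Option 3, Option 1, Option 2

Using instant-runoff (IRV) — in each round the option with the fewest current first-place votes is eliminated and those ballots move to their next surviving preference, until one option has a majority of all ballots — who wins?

Round 1: Option 1 13, Option 2 18, Option 3 9, Option 4 0, Option 5 8. Option 4 eliminated.
Round 2: Option 1 13, Option 2 18, Option 3 9, Option 5 8. Option 5 eliminated.
Round 3: Option 1 13, Option 2 18, Option 3 17. Option 1 eliminated.
Round 4: Option 2 18, Option 3 30. Option 3 has a majority (≥25).

Option 3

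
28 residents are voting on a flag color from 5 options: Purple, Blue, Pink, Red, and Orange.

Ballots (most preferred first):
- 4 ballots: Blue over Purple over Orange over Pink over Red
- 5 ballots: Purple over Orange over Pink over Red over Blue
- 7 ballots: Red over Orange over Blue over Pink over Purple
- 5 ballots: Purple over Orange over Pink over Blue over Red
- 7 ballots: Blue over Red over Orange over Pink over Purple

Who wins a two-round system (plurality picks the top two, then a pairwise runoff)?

Blue

Round 1 first-place votes: Purple 10, Blue 11, Pink 0, Red 7, Orange 0. Blue and Purple advance.
Runoff: Blue is ranked above Purple on 18 ballots, Purple above Blue on 10.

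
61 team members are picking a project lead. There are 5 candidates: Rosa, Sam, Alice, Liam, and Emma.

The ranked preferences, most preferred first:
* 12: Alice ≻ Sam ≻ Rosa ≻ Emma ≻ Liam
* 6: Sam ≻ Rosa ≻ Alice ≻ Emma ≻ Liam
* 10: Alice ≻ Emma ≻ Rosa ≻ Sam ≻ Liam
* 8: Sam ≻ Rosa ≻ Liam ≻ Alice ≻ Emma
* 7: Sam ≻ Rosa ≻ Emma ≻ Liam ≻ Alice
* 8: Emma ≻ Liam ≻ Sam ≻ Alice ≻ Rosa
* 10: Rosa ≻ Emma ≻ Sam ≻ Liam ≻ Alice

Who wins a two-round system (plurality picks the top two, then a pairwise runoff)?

Round 1 first-place votes: Rosa 10, Sam 21, Alice 22, Liam 0, Emma 8. Alice and Sam advance.
Runoff: Alice is ranked above Sam on 22 ballots, Sam above Alice on 39.

Sam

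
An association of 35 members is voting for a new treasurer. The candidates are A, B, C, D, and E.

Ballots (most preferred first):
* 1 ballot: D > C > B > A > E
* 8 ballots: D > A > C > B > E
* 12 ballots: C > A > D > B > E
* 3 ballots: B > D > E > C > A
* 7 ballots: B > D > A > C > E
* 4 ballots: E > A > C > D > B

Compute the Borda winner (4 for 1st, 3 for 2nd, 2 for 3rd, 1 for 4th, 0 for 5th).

D

A: 1×1 + 8×3 + 12×3 + 3×0 + 7×2 + 4×3 = 87
B: 1×2 + 8×1 + 12×1 + 3×4 + 7×4 + 4×0 = 62
C: 1×3 + 8×2 + 12×4 + 3×1 + 7×1 + 4×2 = 85
D: 1×4 + 8×4 + 12×2 + 3×3 + 7×3 + 4×1 = 94
E: 1×0 + 8×0 + 12×0 + 3×2 + 7×0 + 4×4 = 22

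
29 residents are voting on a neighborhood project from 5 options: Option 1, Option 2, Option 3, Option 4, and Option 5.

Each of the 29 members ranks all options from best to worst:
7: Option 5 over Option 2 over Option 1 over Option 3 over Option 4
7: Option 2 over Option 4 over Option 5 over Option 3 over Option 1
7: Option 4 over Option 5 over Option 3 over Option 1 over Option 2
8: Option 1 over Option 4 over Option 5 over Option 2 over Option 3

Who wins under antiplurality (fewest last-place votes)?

Last-place votes: Option 1 7, Option 2 7, Option 3 8, Option 4 7, Option 5 0.

Option 5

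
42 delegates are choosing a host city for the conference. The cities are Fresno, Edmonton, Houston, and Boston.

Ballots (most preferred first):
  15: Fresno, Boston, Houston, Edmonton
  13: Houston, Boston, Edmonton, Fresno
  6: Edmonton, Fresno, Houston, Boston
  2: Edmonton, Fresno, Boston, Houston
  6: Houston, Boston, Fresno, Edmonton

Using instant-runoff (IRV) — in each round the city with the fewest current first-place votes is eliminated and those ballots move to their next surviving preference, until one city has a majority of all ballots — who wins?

Round 1: Fresno 15, Edmonton 8, Houston 19, Boston 0. Boston eliminated.
Round 2: Fresno 15, Edmonton 8, Houston 19. Edmonton eliminated.
Round 3: Fresno 23, Houston 19. Fresno has a majority (≥22).

Fresno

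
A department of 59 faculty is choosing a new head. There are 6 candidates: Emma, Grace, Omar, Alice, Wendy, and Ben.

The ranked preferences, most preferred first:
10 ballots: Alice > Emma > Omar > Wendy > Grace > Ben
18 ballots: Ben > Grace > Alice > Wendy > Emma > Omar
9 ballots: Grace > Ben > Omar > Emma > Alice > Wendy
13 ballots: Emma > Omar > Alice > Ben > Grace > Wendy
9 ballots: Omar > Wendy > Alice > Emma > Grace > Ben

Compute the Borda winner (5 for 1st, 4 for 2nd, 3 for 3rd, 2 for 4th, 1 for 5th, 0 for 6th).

Emma: 10×4 + 18×1 + 9×2 + 13×5 + 9×2 = 159
Grace: 10×1 + 18×4 + 9×5 + 13×1 + 9×1 = 149
Omar: 10×3 + 18×0 + 9×3 + 13×4 + 9×5 = 154
Alice: 10×5 + 18×3 + 9×1 + 13×3 + 9×3 = 179
Wendy: 10×2 + 18×2 + 9×0 + 13×0 + 9×4 = 92
Ben: 10×0 + 18×5 + 9×4 + 13×2 + 9×0 = 152

Alice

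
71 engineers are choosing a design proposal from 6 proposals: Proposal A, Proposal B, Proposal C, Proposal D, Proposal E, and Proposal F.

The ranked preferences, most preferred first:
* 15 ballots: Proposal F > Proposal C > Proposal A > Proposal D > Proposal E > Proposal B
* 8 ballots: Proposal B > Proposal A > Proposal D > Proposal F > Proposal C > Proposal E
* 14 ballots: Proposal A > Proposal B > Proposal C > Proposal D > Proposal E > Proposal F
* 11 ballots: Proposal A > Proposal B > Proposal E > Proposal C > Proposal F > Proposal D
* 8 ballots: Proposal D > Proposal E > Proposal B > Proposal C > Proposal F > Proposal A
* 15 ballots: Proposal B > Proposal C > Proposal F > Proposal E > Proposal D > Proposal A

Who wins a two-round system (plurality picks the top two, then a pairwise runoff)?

Proposal A

Round 1 first-place votes: Proposal A 25, Proposal B 23, Proposal C 0, Proposal D 8, Proposal E 0, Proposal F 15. Proposal A and Proposal B advance.
Runoff: Proposal A is ranked above Proposal B on 40 ballots, Proposal B above Proposal A on 31.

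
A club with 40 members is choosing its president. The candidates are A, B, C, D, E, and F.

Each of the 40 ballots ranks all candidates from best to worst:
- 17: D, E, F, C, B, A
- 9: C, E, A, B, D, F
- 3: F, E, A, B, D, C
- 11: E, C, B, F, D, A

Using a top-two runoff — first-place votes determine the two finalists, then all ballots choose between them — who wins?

E

Round 1 first-place votes: A 0, B 0, C 9, D 17, E 11, F 3. D and E advance.
Runoff: D is ranked above E on 17 ballots, E above D on 23.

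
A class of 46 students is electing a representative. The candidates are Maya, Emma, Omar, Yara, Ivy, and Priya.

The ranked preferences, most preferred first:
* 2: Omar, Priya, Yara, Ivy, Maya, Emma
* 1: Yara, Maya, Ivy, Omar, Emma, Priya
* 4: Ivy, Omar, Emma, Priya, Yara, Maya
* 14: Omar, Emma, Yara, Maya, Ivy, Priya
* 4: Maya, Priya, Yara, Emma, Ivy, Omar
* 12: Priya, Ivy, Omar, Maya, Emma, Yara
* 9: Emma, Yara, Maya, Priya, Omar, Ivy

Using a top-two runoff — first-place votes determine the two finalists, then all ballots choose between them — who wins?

Round 1 first-place votes: Maya 4, Emma 9, Omar 16, Yara 1, Ivy 4, Priya 12. Omar and Priya advance.
Runoff: Omar is ranked above Priya on 21 ballots, Priya above Omar on 25.

Priya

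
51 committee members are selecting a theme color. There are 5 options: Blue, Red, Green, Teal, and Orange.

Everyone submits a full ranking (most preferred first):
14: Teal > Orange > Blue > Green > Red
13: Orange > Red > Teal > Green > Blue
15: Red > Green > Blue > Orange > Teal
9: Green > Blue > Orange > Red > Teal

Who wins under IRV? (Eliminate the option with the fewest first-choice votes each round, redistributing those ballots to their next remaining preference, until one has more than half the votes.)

Round 1: Blue 0, Red 15, Green 9, Teal 14, Orange 13. Blue eliminated.
Round 2: Red 15, Green 9, Teal 14, Orange 13. Green eliminated.
Round 3: Red 15, Teal 14, Orange 22. Teal eliminated.
Round 4: Red 15, Orange 36. Orange has a majority (≥26).

Orange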